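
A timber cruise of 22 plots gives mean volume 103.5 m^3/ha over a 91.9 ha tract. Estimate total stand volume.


Formula: Total Volume = Mean Volume per ha * Total Area
Total Volume = 103.5 m^3/ha * 91.9 ha
Total Volume = 9512 m^3

9512


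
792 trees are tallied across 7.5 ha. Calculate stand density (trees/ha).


Formula: Stand Density = N_trees / Area_ha
Density = 792 trees / 7.5 ha
Density = 106 trees/ha

106


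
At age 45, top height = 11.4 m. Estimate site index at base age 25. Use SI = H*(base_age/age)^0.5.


Formula: SI = H_dom * (base_age / age)^0.5
Age ratio = 25 / 45 = 0.55556
sqrt(age_ratio) = 0.74536
SI = 11.4 * 0.74536 = 8.5 m

8.5


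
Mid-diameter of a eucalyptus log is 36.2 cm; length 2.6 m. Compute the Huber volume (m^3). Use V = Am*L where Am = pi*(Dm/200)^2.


Huber: V = Am * L,  Am = pi*(Dm/200)^2
Am = pi*(36.2/200)^2 = 0.102922 m^2
V = 0.102922*2.6 = 0.2676 m^3

0.2676


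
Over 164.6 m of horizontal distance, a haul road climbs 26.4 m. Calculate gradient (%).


Formula: Gradient = rise / run * 100
Gradient = 26.4 / 164.6 * 100 = 16.0%

16.0


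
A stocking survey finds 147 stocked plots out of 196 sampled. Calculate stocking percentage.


Formula: Stocking % = stocked plots / total plots * 100
Stocking = 147 / 196 * 100
Stocking = 0.75 * 100 = 75.0%

75.0


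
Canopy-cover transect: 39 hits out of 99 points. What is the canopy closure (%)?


Formula: Canopy closure = covered points / total points * 100
Closure = 39 / 99 * 100
Closure = 0.3939 * 100 = 39.4%

39.4


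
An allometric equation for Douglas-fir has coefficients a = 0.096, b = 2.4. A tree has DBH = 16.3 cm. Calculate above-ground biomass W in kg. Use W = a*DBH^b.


Formula: W = a * DBH^b  (allometric power law)
DBH^b = 16.3^2.4 = 811.4285
W = 0.096 * 811.4285 = 77.9 kg

77.9


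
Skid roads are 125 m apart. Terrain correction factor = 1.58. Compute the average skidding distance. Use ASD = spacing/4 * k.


Formula: ASD = (spacing / 4) * correction
Uncorrected distance = spacing / 4 = 125 / 4 = 31.25 m
ASD = 31.25 * 1.58 = 49 m

49


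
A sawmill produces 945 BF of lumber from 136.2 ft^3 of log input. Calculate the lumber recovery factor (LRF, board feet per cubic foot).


Formula: LRF = Lumber Output (BF) / Log Input (ft^3)
LRF = 945 BF / 136.2 ft^3
LRF = 6.94 BF/ft^3

6.94


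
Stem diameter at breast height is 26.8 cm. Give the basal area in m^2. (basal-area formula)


Formula: BA = pi * (DBH/2)^2 / 10000  (cm^2 to m^2)
Radius = DBH/2 = 26.8/2 = 13.4 cm
BA = pi * 13.4^2 / 10000
   = 564.1044 cm^2 / 10000
   = 0.0564 m^2

0.0564


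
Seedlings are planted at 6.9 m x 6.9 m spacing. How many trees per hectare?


Formula: TPH = 10000 m^2/ha / (spacing_x * spacing_y)
Area per tree = 6.9 m * 6.9 m = 47.61 m^2
TPH = 10000 / 47.61 = 210 trees/ha

210


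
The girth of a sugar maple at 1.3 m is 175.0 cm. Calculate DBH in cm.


Formula: DBH = C / pi
DBH = 175.0 / pi
pi = 3.14159...
DBH = 55.7 cm

55.7


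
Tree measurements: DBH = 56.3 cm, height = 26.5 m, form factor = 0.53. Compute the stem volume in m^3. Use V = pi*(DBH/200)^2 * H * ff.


Formula: V = pi * (DBH/200)^2 * H * ff
Radius = DBH/200 = 56.3/200 = 0.2815 m
Radius^2 = 0.2815^2 = 0.07924225 m^2
V = pi * 0.07924225 * 26.5 * 0.53
V = 3.496 m^3

3.496


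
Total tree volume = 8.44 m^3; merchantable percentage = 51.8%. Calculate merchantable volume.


Formula: MV = V_total * (merchantable_pct / 100)
Merchantable fraction = 51.8% / 100 = 0.518
MV = 8.44 m^3 * 0.518 = 4.372 m^3

4.372


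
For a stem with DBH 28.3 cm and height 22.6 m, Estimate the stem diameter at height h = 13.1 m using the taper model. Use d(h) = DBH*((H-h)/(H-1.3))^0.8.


Taper: d(h) = DBH * ((H - h) / (H - 1.3))^0.8
Numerator = H - h = 22.6 - 13.1 = 9.5 m
Denominator = H - 1.3 = 22.6 - 1.3 = 21.3 m
Ratio = 9.5 / 21.3 = 0.44601
d = 28.3 * 0.44601^0.8 = 14.8 cm

14.8


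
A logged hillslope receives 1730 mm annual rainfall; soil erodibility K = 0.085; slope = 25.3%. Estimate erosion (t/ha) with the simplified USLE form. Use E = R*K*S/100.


Formula: E = R * K * S / 100  (simplified USLE)
R * K = 1730 * 0.085 = 147.05
E = 147.05 * 25.3 / 100 = 37.2 t/ha

37.2


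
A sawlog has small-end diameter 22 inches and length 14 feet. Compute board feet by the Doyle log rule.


Doyle: BF = (D - 4)^2 * L / 16
Adjusted diameter = 22 - 4 = 18 in
(D-4)^2 = 18^2 = 324
BF = 324 * 14 / 16 = 284 BF

284


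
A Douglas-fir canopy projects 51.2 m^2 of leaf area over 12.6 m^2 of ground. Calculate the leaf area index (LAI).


Formula: LAI = total leaf area / ground area  (dimensionless)
LAI = 51.2 m^2 / 12.6 m^2
LAI = 4.06

4.06


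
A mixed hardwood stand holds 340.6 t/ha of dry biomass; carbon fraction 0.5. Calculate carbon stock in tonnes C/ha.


Formula: Carbon Stock = Biomass * Carbon Fraction
C = 340.6 t/ha * 0.5
C = 170.3 t C/ha

170.3


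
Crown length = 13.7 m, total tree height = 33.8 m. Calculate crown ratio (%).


Formula: Crown Ratio = (Crown Length / Total Height) * 100
CR = (13.7 m / 33.8 m) * 100
CR = 0.4053 * 100 = 40.5%

40.5


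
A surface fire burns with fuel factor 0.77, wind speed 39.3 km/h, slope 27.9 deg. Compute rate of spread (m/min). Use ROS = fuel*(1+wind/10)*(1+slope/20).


Formula: ROS = fuel * (1 + wind/10) * (1 + slope/20)
Wind factor = 1 + 39.3/10 = 4.93
Slope factor = 1 + 27.9/20 = 2.395
ROS = 0.77 * 4.93 * 2.395 = 9.09 m/min

9.09


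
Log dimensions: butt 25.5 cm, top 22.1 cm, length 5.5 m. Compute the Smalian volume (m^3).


Smalian: V = (A1 + A2)/2 * L,  A = pi*(D/200)^2
A1 = pi*(25.5/200)^2 = 0.051071 m^2
A2 = pi*(22.1/200)^2 = 0.03836 m^2
V = (0.051071+0.03836)/2*5.5 = 0.2459 m^3

0.2459


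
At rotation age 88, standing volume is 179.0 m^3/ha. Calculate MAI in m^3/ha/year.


Formula: MAI = Total Volume / Stand Age
MAI = 179.0 m^3/ha / 88 years
MAI = 2.03 m^3/ha/year

2.03


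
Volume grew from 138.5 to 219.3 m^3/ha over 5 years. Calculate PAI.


Formula: PAI = (V_T2 - V_T1) / (T2 - T1)
Volume increment = 219.3 - 138.5 = 80.8 m^3/ha
PAI = 80.8 / 5 = 16.16 m^3/ha/year

16.16


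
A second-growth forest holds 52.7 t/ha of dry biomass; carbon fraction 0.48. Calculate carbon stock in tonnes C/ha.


Formula: Carbon Stock = Biomass * Carbon Fraction
C = 52.7 t/ha * 0.48
C = 25.3 t C/ha

25.3


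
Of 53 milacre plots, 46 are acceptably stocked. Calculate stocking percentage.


Formula: Stocking % = stocked plots / total plots * 100
Stocking = 46 / 53 * 100
Stocking = 0.8679 * 100 = 86.8%

86.8


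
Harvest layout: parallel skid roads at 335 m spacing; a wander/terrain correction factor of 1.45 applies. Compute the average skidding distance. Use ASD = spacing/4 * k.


Formula: ASD = (spacing / 4) * correction
Uncorrected distance = spacing / 4 = 335 / 4 = 83.75 m
ASD = 83.75 * 1.45 = 121 m

121


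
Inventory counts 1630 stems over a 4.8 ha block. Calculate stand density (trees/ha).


Formula: Stand Density = N_trees / Area_ha
Density = 1630 trees / 4.8 ha
Density = 340 trees/ha

340


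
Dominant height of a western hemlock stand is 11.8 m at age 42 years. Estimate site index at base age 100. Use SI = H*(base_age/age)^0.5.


Formula: SI = H_dom * (base_age / age)^0.5
Age ratio = 100 / 42 = 2.38095
sqrt(age_ratio) = 1.54303
SI = 11.8 * 1.54303 = 18.2 m

18.2


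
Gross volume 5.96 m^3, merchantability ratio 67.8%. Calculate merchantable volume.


Formula: MV = V_total * (merchantable_pct / 100)
Merchantable fraction = 67.8% / 100 = 0.678
MV = 5.96 m^3 * 0.678 = 4.041 m^3

4.041


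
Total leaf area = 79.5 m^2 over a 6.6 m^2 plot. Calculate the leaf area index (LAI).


Formula: LAI = total leaf area / ground area  (dimensionless)
LAI = 79.5 m^2 / 6.6 m^2
LAI = 12.05

12.05


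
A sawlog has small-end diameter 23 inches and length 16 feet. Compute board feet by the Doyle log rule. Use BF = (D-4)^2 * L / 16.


Doyle: BF = (D - 4)^2 * L / 16
Adjusted diameter = 23 - 4 = 19 in
(D-4)^2 = 19^2 = 361
BF = 361 * 16 / 16 = 361 BF

361


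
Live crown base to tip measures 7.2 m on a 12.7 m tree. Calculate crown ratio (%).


Formula: Crown Ratio = (Crown Length / Total Height) * 100
CR = (7.2 m / 12.7 m) * 100
CR = 0.5669 * 100 = 56.7%

56.7


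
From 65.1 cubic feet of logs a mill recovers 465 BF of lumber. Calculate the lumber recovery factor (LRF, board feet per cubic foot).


Formula: LRF = Lumber Output (BF) / Log Input (ft^3)
LRF = 465 BF / 65.1 ft^3
LRF = 7.14 BF/ft^3

7.14


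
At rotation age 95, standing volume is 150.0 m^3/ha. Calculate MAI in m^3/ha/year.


Formula: MAI = Total Volume / Stand Age
MAI = 150.0 m^3/ha / 95 years
MAI = 1.58 m^3/ha/year

1.58


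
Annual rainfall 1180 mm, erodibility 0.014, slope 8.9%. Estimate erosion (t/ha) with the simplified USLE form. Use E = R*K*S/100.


Formula: E = R * K * S / 100  (simplified USLE)
R * K = 1180 * 0.014 = 16.52
E = 16.52 * 8.9 / 100 = 1.47 t/ha

1.47


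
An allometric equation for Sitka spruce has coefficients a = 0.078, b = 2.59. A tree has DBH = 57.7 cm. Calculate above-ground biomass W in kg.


Formula: W = a * DBH^b  (allometric power law)
DBH^b = 57.7^2.59 = 36428.8412
W = 0.078 * 36428.8412 = 2841.4 kg

2841.4


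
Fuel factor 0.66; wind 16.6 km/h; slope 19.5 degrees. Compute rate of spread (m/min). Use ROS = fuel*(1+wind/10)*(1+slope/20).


Formula: ROS = fuel * (1 + wind/10) * (1 + slope/20)
Wind factor = 1 + 16.6/10 = 2.66
Slope factor = 1 + 19.5/20 = 1.975
ROS = 0.66 * 2.66 * 1.975 = 3.47 m/min

3.47


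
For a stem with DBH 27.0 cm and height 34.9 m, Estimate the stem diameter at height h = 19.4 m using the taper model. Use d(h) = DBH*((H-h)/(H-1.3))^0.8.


Taper: d(h) = DBH * ((H - h) / (H - 1.3))^0.8
Numerator = H - h = 34.9 - 19.4 = 15.5 m
Denominator = H - 1.3 = 34.9 - 1.3 = 33.6 m
Ratio = 15.5 / 33.6 = 0.46131
d = 27.0 * 0.46131^0.8 = 14.5 cm

14.5


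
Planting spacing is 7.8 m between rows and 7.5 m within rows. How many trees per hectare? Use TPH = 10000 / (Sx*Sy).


Formula: TPH = 10000 m^2/ha / (spacing_x * spacing_y)
Area per tree = 7.8 m * 7.5 m = 58.5 m^2
TPH = 10000 / 58.5 = 171 trees/ha

171


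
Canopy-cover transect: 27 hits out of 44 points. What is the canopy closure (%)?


Formula: Canopy closure = covered points / total points * 100
Closure = 27 / 44 * 100
Closure = 0.6136 * 100 = 61.4%

61.4


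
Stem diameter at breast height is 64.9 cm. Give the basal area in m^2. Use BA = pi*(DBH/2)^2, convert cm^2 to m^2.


Formula: BA = pi * (DBH/2)^2 / 10000  (cm^2 to m^2)
Radius = DBH/2 = 64.9/2 = 32.45 cm
BA = pi * 32.45^2 / 10000
   = 3308.1049 cm^2 / 10000
   = 0.3308 m^2

0.3308


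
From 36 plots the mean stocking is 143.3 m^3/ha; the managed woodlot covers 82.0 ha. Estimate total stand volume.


Formula: Total Volume = Mean Volume per ha * Total Area
Total Volume = 143.3 m^3/ha * 82.0 ha
Total Volume = 11751 m^3

11751


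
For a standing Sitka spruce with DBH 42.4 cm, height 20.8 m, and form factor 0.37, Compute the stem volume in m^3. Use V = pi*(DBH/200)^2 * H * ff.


Formula: V = pi * (DBH/200)^2 * H * ff
Radius = DBH/200 = 42.4/200 = 0.212 m
Radius^2 = 0.212^2 = 0.044944 m^2
V = pi * 0.044944 * 20.8 * 0.37
V = 1.087 m^3

1.087


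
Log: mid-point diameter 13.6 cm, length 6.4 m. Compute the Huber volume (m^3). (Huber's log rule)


Huber: V = Am * L,  Am = pi*(Dm/200)^2
Am = pi*(13.6/200)^2 = 0.014527 m^2
V = 0.014527*6.4 = 0.093 m^3

0.093


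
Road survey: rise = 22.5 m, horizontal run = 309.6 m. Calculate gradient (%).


Formula: Gradient = rise / run * 100
Gradient = 22.5 / 309.6 * 100 = 7.3%

7.3


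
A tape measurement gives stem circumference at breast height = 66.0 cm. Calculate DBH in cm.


Formula: DBH = C / pi
DBH = 66.0 / pi
pi = 3.14159...
DBH = 21.0 cm

21.0


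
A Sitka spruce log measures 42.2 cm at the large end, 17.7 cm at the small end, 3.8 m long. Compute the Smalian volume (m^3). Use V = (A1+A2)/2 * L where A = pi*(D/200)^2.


Smalian: V = (A1 + A2)/2 * L,  A = pi*(D/200)^2
A1 = pi*(42.2/200)^2 = 0.139867 m^2
A2 = pi*(17.7/200)^2 = 0.024606 m^2
V = (0.139867+0.024606)/2*3.8 = 0.3125 m^3

0.3125


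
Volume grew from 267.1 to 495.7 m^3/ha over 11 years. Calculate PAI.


Formula: PAI = (V_T2 - V_T1) / (T2 - T1)
Volume increment = 495.7 - 267.1 = 228.6 m^3/ha
PAI = 228.6 / 11 = 20.78 m^3/ha/year

20.78


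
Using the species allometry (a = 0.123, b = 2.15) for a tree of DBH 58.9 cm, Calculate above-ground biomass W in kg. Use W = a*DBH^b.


Formula: W = a * DBH^b  (allometric power law)
DBH^b = 58.9^2.15 = 6393.6357
W = 0.123 * 6393.6357 = 786.4 kg

786.4


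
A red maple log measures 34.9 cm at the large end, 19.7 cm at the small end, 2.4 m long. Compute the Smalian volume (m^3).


Smalian: V = (A1 + A2)/2 * L,  A = pi*(D/200)^2
A1 = pi*(34.9/200)^2 = 0.095662 m^2
A2 = pi*(19.7/200)^2 = 0.030481 m^2
V = (0.095662+0.030481)/2*2.4 = 0.1514 m^3

0.1514


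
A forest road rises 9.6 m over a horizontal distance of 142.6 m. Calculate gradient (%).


Formula: Gradient = rise / run * 100
Gradient = 9.6 / 142.6 * 100 = 6.7%

6.7


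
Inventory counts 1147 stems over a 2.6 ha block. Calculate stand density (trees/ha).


Formula: Stand Density = N_trees / Area_ha
Density = 1147 trees / 2.6 ha
Density = 441 trees/ha

441


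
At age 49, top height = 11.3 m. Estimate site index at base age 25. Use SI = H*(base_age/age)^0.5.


Formula: SI = H_dom * (base_age / age)^0.5
Age ratio = 25 / 49 = 0.5102
sqrt(age_ratio) = 0.71429
SI = 11.3 * 0.71429 = 8.1 m

8.1


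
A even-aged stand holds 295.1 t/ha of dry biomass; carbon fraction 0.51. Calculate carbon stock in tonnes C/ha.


Formula: Carbon Stock = Biomass * Carbon Fraction
C = 295.1 t/ha * 0.51
C = 150.5 t C/ha

150.5


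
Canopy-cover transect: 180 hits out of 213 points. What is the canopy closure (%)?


Formula: Canopy closure = covered points / total points * 100
Closure = 180 / 213 * 100
Closure = 0.8451 * 100 = 84.5%

84.5


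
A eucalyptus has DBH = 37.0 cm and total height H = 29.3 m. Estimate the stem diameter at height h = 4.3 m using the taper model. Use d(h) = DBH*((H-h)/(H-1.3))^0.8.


Taper: d(h) = DBH * ((H - h) / (H - 1.3))^0.8
Numerator = H - h = 29.3 - 4.3 = 25.0 m
Denominator = H - 1.3 = 29.3 - 1.3 = 28.0 m
Ratio = 25.0 / 28.0 = 0.89286
d = 37.0 * 0.89286^0.8 = 33.8 cm

33.8


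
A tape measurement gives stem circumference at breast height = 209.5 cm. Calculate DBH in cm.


Formula: DBH = C / pi
DBH = 209.5 / pi
pi = 3.14159...
DBH = 66.7 cm

66.7


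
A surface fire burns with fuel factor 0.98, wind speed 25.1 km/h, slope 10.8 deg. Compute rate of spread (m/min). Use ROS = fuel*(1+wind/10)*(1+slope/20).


Formula: ROS = fuel * (1 + wind/10) * (1 + slope/20)
Wind factor = 1 + 25.1/10 = 3.51
Slope factor = 1 + 10.8/20 = 1.54
ROS = 0.98 * 3.51 * 1.54 = 5.3 m/min

5.3


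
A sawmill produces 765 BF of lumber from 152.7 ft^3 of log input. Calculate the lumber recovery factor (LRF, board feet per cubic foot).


Formula: LRF = Lumber Output (BF) / Log Input (ft^3)
LRF = 765 BF / 152.7 ft^3
LRF = 5.01 BF/ft^3

5.01


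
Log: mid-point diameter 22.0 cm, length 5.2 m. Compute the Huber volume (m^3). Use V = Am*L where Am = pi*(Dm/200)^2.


Huber: V = Am * L,  Am = pi*(Dm/200)^2
Am = pi*(22.0/200)^2 = 0.038013 m^2
V = 0.038013*5.2 = 0.1977 m^3

0.1977


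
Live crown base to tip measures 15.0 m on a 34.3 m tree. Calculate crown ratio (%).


Formula: Crown Ratio = (Crown Length / Total Height) * 100
CR = (15.0 m / 34.3 m) * 100
CR = 0.4373 * 100 = 43.7%

43.7


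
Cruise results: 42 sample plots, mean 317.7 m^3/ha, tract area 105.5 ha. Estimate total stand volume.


Formula: Total Volume = Mean Volume per ha * Total Area
Total Volume = 317.7 m^3/ha * 105.5 ha
Total Volume = 33517 m^3

33517


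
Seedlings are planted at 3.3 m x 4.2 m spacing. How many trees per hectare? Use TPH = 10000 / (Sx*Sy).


Formula: TPH = 10000 m^2/ha / (spacing_x * spacing_y)
Area per tree = 3.3 m * 4.2 m = 13.86 m^2
TPH = 10000 / 13.86 = 722 trees/ha

722


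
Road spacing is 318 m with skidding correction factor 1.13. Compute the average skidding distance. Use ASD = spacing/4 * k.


Formula: ASD = (spacing / 4) * correction
Uncorrected distance = spacing / 4 = 318 / 4 = 79.5 m
ASD = 79.5 * 1.13 = 90 m

90


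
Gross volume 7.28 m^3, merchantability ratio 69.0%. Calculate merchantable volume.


Formula: MV = V_total * (merchantable_pct / 100)
Merchantable fraction = 69.0% / 100 = 0.69
MV = 7.28 m^3 * 0.69 = 5.023 m^3

5.023


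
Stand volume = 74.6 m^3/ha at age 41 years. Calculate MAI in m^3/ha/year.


Formula: MAI = Total Volume / Stand Age
MAI = 74.6 m^3/ha / 41 years
MAI = 1.82 m^3/ha/year

1.82


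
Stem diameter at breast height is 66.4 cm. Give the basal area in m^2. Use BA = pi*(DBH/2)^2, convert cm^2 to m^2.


Formula: BA = pi * (DBH/2)^2 / 10000  (cm^2 to m^2)
Radius = DBH/2 = 66.4/2 = 33.2 cm
BA = pi * 33.2^2 / 10000
   = 3462.7891 cm^2 / 10000
   = 0.3463 m^2

0.3463


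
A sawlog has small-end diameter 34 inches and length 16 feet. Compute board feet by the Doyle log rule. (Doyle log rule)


Doyle: BF = (D - 4)^2 * L / 16
Adjusted diameter = 34 - 4 = 30 in
(D-4)^2 = 30^2 = 900
BF = 900 * 16 / 16 = 900 BF

900


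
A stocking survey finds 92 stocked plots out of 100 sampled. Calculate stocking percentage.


Formula: Stocking % = stocked plots / total plots * 100
Stocking = 92 / 100 * 100
Stocking = 0.92 * 100 = 92.0%

92.0


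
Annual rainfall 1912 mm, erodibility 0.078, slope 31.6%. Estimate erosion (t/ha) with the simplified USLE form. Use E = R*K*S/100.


Formula: E = R * K * S / 100  (simplified USLE)
R * K = 1912 * 0.078 = 149.136
E = 149.136 * 31.6 / 100 = 47.13 t/ha

47.13


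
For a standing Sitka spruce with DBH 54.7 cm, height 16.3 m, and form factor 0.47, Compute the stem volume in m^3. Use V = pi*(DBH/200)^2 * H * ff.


Formula: V = pi * (DBH/200)^2 * H * ff
Radius = DBH/200 = 54.7/200 = 0.2735 m
Radius^2 = 0.2735^2 = 0.07480225 m^2
V = pi * 0.07480225 * 16.3 * 0.47
V = 1.8 m^3

1.8


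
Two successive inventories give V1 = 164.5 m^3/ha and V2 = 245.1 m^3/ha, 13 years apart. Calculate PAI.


Formula: PAI = (V_T2 - V_T1) / (T2 - T1)
Volume increment = 245.1 - 164.5 = 80.6 m^3/ha
PAI = 80.6 / 13 = 6.2 m^3/ha/year

6.2


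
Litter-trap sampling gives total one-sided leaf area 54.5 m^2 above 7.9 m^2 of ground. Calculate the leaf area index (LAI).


Formula: LAI = total leaf area / ground area  (dimensionless)
LAI = 54.5 m^2 / 7.9 m^2
LAI = 6.9

6.9


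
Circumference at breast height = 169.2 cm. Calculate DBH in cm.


Formula: DBH = C / pi
DBH = 169.2 / pi
pi = 3.14159...
DBH = 53.9 cm

53.9


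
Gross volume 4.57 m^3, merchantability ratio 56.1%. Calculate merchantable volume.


Formula: MV = V_total * (merchantable_pct / 100)
Merchantable fraction = 56.1% / 100 = 0.561
MV = 4.57 m^3 * 0.561 = 2.564 m^3

2.564


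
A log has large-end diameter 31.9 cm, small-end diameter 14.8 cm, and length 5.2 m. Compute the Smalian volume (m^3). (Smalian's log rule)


Smalian: V = (A1 + A2)/2 * L,  A = pi*(D/200)^2
A1 = pi*(31.9/200)^2 = 0.079923 m^2
A2 = pi*(14.8/200)^2 = 0.017203 m^2
V = (0.079923+0.017203)/2*5.2 = 0.2525 m^3

0.2525


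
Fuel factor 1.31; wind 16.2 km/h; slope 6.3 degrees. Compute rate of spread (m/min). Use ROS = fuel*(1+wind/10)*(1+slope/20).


Formula: ROS = fuel * (1 + wind/10) * (1 + slope/20)
Wind factor = 1 + 16.2/10 = 2.62
Slope factor = 1 + 6.3/20 = 1.315
ROS = 1.31 * 2.62 * 1.315 = 4.51 m/min

4.51


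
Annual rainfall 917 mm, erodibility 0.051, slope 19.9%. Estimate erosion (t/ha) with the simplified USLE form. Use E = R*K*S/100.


Formula: E = R * K * S / 100  (simplified USLE)
R * K = 917 * 0.051 = 46.767
E = 46.767 * 19.9 / 100 = 9.31 t/ha

9.31


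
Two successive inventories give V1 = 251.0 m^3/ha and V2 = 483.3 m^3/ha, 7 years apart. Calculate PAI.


Formula: PAI = (V_T2 - V_T1) / (T2 - T1)
Volume increment = 483.3 - 251.0 = 232.3 m^3/ha
PAI = 232.3 / 7 = 33.19 m^3/ha/year

33.19


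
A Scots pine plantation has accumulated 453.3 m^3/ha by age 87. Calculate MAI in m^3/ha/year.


Formula: MAI = Total Volume / Stand Age
MAI = 453.3 m^3/ha / 87 years
MAI = 5.21 m^3/ha/year

5.21


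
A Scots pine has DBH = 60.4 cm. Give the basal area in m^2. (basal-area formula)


Formula: BA = pi * (DBH/2)^2 / 10000  (cm^2 to m^2)
Radius = DBH/2 = 60.4/2 = 30.2 cm
BA = pi * 30.2^2 / 10000
   = 2865.2582 cm^2 / 10000
   = 0.2865 m^2

0.2865


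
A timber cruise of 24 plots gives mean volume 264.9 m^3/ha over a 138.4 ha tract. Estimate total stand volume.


Formula: Total Volume = Mean Volume per ha * Total Area
Total Volume = 264.9 m^3/ha * 138.4 ha
Total Volume = 36662 m^3

36662


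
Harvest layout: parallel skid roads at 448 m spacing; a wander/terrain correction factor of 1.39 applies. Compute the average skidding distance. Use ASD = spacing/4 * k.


Formula: ASD = (spacing / 4) * correction
Uncorrected distance = spacing / 4 = 448 / 4 = 112 m
ASD = 112 * 1.39 = 156 m

156


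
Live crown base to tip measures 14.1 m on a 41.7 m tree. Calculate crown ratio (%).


Formula: Crown Ratio = (Crown Length / Total Height) * 100
CR = (14.1 m / 41.7 m) * 100
CR = 0.3381 * 100 = 33.8%

33.8


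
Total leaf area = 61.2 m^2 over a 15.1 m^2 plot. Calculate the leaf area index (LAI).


Formula: LAI = total leaf area / ground area  (dimensionless)
LAI = 61.2 m^2 / 15.1 m^2
LAI = 4.05

4.05


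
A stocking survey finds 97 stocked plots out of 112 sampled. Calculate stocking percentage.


Formula: Stocking % = stocked plots / total plots * 100
Stocking = 97 / 112 * 100
Stocking = 0.8661 * 100 = 86.6%

86.6


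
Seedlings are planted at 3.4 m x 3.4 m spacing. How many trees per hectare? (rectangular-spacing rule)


Formula: TPH = 10000 m^2/ha / (spacing_x * spacing_y)
Area per tree = 3.4 m * 3.4 m = 11.56 m^2
TPH = 10000 / 11.56 = 865 trees/ha

865


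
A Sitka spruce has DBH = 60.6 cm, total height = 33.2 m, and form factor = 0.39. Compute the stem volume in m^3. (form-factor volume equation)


Formula: V = pi * (DBH/200)^2 * H * ff
Radius = DBH/200 = 60.6/200 = 0.303 m
Radius^2 = 0.303^2 = 0.091809 m^2
V = pi * 0.091809 * 33.2 * 0.39
V = 3.735 m^3

3.735


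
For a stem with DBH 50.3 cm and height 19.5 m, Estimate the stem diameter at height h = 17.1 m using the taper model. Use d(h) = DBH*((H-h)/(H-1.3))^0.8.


Taper: d(h) = DBH * ((H - h) / (H - 1.3))^0.8
Numerator = H - h = 19.5 - 17.1 = 2.4 m
Denominator = H - 1.3 = 19.5 - 1.3 = 18.2 m
Ratio = 2.4 / 18.2 = 0.13187
d = 50.3 * 0.13187^0.8 = 9.9 cm

9.9


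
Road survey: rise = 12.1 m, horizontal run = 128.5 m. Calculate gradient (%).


Formula: Gradient = rise / run * 100
Gradient = 12.1 / 128.5 * 100 = 9.4%

9.4


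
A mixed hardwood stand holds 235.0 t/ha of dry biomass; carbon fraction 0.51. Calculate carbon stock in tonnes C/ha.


Formula: Carbon Stock = Biomass * Carbon Fraction
C = 235.0 t/ha * 0.51
C = 119.9 t C/ha

119.9


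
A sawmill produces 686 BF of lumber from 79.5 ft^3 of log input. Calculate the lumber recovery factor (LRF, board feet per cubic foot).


Formula: LRF = Lumber Output (BF) / Log Input (ft^3)
LRF = 686 BF / 79.5 ft^3
LRF = 8.63 BF/ft^3

8.63


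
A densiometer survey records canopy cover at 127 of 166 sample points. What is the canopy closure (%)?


Formula: Canopy closure = covered points / total points * 100
Closure = 127 / 166 * 100
Closure = 0.7651 * 100 = 76.5%

76.5


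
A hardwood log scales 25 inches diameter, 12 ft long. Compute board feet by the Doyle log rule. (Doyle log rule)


Doyle: BF = (D - 4)^2 * L / 16
Adjusted diameter = 25 - 4 = 21 in
(D-4)^2 = 21^2 = 441
BF = 441 * 12 / 16 = 331 BF

331


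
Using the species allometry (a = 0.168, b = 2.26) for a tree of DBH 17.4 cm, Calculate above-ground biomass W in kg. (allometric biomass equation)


Formula: W = a * DBH^b  (allometric power law)
DBH^b = 17.4^2.26 = 636.2698
W = 0.168 * 636.2698 = 106.9 kg

106.9


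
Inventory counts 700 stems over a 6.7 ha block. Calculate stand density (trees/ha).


Formula: Stand Density = N_trees / Area_ha
Density = 700 trees / 6.7 ha
Density = 104 trees/ha

104


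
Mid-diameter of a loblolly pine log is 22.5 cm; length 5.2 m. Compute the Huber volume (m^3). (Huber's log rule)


Huber: V = Am * L,  Am = pi*(Dm/200)^2
Am = pi*(22.5/200)^2 = 0.039761 m^2
V = 0.039761*5.2 = 0.2068 m^3

0.2068


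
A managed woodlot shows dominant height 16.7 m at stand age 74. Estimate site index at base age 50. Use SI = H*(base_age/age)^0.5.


Formula: SI = H_dom * (base_age / age)^0.5
Age ratio = 50 / 74 = 0.67568
sqrt(age_ratio) = 0.82199
SI = 16.7 * 0.82199 = 13.7 m

13.7


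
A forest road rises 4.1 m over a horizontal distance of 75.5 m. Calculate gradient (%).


Formula: Gradient = rise / run * 100
Gradient = 4.1 / 75.5 * 100 = 5.4%

5.4


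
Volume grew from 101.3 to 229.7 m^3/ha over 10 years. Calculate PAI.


Formula: PAI = (V_T2 - V_T1) / (T2 - T1)
Volume increment = 229.7 - 101.3 = 128.4 m^3/ha
PAI = 128.4 / 10 = 12.84 m^3/ha/year

12.84


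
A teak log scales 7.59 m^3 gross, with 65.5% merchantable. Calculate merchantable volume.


Formula: MV = V_total * (merchantable_pct / 100)
Merchantable fraction = 65.5% / 100 = 0.655
MV = 7.59 m^3 * 0.655 = 4.971 m^3

4.971


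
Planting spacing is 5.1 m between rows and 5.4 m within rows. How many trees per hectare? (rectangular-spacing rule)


Formula: TPH = 10000 m^2/ha / (spacing_x * spacing_y)
Area per tree = 5.1 m * 5.4 m = 27.54 m^2
TPH = 10000 / 27.54 = 363 trees/ha

363


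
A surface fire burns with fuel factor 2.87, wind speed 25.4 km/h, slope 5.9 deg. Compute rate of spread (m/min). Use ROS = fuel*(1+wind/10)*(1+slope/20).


Formula: ROS = fuel * (1 + wind/10) * (1 + slope/20)
Wind factor = 1 + 25.4/10 = 3.54
Slope factor = 1 + 5.9/20 = 1.295
ROS = 2.87 * 3.54 * 1.295 = 13.16 m/min

13.16


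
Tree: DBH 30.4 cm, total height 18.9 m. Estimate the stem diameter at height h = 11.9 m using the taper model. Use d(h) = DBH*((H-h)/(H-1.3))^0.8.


Taper: d(h) = DBH * ((H - h) / (H - 1.3))^0.8
Numerator = H - h = 18.9 - 11.9 = 7.0 m
Denominator = H - 1.3 = 18.9 - 1.3 = 17.6 m
Ratio = 7.0 / 17.6 = 0.39773
d = 30.4 * 0.39773^0.8 = 14.5 cm

14.5


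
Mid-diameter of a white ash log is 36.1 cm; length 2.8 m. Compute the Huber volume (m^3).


Huber: V = Am * L,  Am = pi*(Dm/200)^2
Am = pi*(36.1/200)^2 = 0.102354 m^2
V = 0.102354*2.8 = 0.2866 m^3

0.2866


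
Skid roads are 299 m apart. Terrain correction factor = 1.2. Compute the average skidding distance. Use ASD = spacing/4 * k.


Formula: ASD = (spacing / 4) * correction
Uncorrected distance = spacing / 4 = 299 / 4 = 74.75 m
ASD = 74.75 * 1.2 = 90 m

90


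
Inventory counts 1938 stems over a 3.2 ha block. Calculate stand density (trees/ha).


Formula: Stand Density = N_trees / Area_ha
Density = 1938 trees / 3.2 ha
Density = 606 trees/ha

606


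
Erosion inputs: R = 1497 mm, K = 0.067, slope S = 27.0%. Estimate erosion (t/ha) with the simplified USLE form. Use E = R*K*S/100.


Formula: E = R * K * S / 100  (simplified USLE)
R * K = 1497 * 0.067 = 100.299
E = 100.299 * 27.0 / 100 = 27.08 t/ha

27.08


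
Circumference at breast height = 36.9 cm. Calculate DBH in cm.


Formula: DBH = C / pi
DBH = 36.9 / pi
pi = 3.14159...
DBH = 11.7 cm

11.7


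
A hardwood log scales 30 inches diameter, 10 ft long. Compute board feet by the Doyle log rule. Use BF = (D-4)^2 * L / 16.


Doyle: BF = (D - 4)^2 * L / 16
Adjusted diameter = 30 - 4 = 26 in
(D-4)^2 = 26^2 = 676
BF = 676 * 10 / 16 = 423 BF

423


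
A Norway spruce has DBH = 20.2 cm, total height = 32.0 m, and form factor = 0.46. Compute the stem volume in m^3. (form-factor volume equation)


Formula: V = pi * (DBH/200)^2 * H * ff
Radius = DBH/200 = 20.2/200 = 0.101 m
Radius^2 = 0.101^2 = 0.010201 m^2
V = pi * 0.010201 * 32.0 * 0.46
V = 0.472 m^3

0.472


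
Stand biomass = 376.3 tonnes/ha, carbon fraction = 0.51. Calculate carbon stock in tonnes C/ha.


Formula: Carbon Stock = Biomass * Carbon Fraction
C = 376.3 t/ha * 0.51
C = 191.9 t C/ha

191.9


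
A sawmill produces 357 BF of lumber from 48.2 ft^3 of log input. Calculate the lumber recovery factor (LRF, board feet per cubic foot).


Formula: LRF = Lumber Output (BF) / Log Input (ft^3)
LRF = 357 BF / 48.2 ft^3
LRF = 7.41 BF/ft^3

7.41


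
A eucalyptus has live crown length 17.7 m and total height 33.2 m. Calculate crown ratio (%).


Formula: Crown Ratio = (Crown Length / Total Height) * 100
CR = (17.7 m / 33.2 m) * 100
CR = 0.5331 * 100 = 53.3%

53.3


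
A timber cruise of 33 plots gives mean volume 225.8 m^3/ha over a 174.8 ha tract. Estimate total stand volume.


Formula: Total Volume = Mean Volume per ha * Total Area
Total Volume = 225.8 m^3/ha * 174.8 ha
Total Volume = 39470 m^3

39470


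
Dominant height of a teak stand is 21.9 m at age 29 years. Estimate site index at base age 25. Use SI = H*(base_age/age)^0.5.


Formula: SI = H_dom * (base_age / age)^0.5
Age ratio = 25 / 29 = 0.86207
sqrt(age_ratio) = 0.92848
SI = 21.9 * 0.92848 = 20.3 m

20.3


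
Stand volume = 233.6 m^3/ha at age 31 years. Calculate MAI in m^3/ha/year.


Formula: MAI = Total Volume / Stand Age
MAI = 233.6 m^3/ha / 31 years
MAI = 7.54 m^3/ha/year

7.54


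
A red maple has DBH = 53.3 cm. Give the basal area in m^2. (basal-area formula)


Formula: BA = pi * (DBH/2)^2 / 10000  (cm^2 to m^2)
Radius = DBH/2 = 53.3/2 = 26.65 cm
BA = pi * 26.65^2 / 10000
   = 2231.2298 cm^2 / 10000
   = 0.2231 m^2

0.2231


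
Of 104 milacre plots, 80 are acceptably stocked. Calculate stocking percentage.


Formula: Stocking % = stocked plots / total plots * 100
Stocking = 80 / 104 * 100
Stocking = 0.7692 * 100 = 76.9%

76.9


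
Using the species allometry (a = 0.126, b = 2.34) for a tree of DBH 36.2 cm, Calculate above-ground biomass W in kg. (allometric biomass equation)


Formula: W = a * DBH^b  (allometric power law)
DBH^b = 36.2^2.34 = 4439.9498
W = 0.126 * 4439.9498 = 559.4 kg

559.4


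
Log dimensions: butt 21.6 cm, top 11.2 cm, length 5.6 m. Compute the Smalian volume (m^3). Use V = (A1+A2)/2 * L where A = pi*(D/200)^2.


Smalian: V = (A1 + A2)/2 * L,  A = pi*(D/200)^2
A1 = pi*(21.6/200)^2 = 0.036644 m^2
A2 = pi*(11.2/200)^2 = 0.009852 m^2
V = (0.036644+0.009852)/2*5.6 = 0.1302 m^3

0.1302


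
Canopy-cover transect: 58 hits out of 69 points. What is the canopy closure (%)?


Formula: Canopy closure = covered points / total points * 100
Closure = 58 / 69 * 100
Closure = 0.8406 * 100 = 84.1%

84.1


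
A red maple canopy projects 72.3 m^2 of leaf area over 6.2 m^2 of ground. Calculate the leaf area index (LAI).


Formula: LAI = total leaf area / ground area  (dimensionless)
LAI = 72.3 m^2 / 6.2 m^2
LAI = 11.66

11.66


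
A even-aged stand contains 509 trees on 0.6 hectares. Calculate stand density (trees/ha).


Formula: Stand Density = N_trees / Area_ha
Density = 509 trees / 0.6 ha
Density = 848 trees/ha

848


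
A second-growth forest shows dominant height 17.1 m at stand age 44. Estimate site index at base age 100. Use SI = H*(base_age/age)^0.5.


Formula: SI = H_dom * (base_age / age)^0.5
Age ratio = 100 / 44 = 2.27273
sqrt(age_ratio) = 1.50756
SI = 17.1 * 1.50756 = 25.8 m

25.8


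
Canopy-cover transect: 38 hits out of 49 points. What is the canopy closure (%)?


Formula: Canopy closure = covered points / total points * 100
Closure = 38 / 49 * 100
Closure = 0.7755 * 100 = 77.6%

77.6


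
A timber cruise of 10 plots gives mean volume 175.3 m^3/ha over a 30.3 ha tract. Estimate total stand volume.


Formula: Total Volume = Mean Volume per ha * Total Area
Total Volume = 175.3 m^3/ha * 30.3 ha
Total Volume = 5312 m^3

5312


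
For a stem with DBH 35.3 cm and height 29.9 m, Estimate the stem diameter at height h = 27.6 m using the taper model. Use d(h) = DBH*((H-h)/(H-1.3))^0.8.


Taper: d(h) = DBH * ((H - h) / (H - 1.3))^0.8
Numerator = H - h = 29.9 - 27.6 = 2.3 m
Denominator = H - 1.3 = 29.9 - 1.3 = 28.6 m
Ratio = 2.3 / 28.6 = 0.08042
d = 35.3 * 0.08042^0.8 = 4.7 cm

4.7


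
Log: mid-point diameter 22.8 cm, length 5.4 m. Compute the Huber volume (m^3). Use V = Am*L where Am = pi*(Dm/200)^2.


Huber: V = Am * L,  Am = pi*(Dm/200)^2
Am = pi*(22.8/200)^2 = 0.040828 m^2
V = 0.040828*5.4 = 0.2205 m^3

0.2205


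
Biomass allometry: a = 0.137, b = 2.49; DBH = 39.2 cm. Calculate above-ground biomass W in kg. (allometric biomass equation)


Formula: W = a * DBH^b  (allometric power law)
DBH^b = 39.2^2.49 = 9274.3249
W = 0.137 * 9274.3249 = 1270.6 kg

1270.6


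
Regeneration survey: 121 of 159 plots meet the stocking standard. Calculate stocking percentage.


Formula: Stocking % = stocked plots / total plots * 100
Stocking = 121 / 159 * 100
Stocking = 0.761 * 100 = 76.1%

76.1


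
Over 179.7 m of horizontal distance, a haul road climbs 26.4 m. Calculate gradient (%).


Formula: Gradient = rise / run * 100
Gradient = 26.4 / 179.7 * 100 = 14.7%

14.7


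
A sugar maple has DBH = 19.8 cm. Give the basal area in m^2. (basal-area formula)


Formula: BA = pi * (DBH/2)^2 / 10000  (cm^2 to m^2)
Radius = DBH/2 = 19.8/2 = 9.9 cm
BA = pi * 9.9^2 / 10000
   = 307.9075 cm^2 / 10000
   = 0.0308 m^2

0.0308


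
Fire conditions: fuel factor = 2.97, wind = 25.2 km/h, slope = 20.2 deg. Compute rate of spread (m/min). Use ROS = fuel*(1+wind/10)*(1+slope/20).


Formula: ROS = fuel * (1 + wind/10) * (1 + slope/20)
Wind factor = 1 + 25.2/10 = 3.52
Slope factor = 1 + 20.2/20 = 2.01
ROS = 2.97 * 3.52 * 2.01 = 21.01 m/min

21.01


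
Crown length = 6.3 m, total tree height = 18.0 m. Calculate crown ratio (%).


Formula: Crown Ratio = (Crown Length / Total Height) * 100
CR = (6.3 m / 18.0 m) * 100
CR = 0.35 * 100 = 35.0%

35.0


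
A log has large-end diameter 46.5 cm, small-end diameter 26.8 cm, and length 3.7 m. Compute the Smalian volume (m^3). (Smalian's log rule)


Smalian: V = (A1 + A2)/2 * L,  A = pi*(D/200)^2
A1 = pi*(46.5/200)^2 = 0.169823 m^2
A2 = pi*(26.8/200)^2 = 0.05641 m^2
V = (0.169823+0.05641)/2*3.7 = 0.4185 m^3

0.4185


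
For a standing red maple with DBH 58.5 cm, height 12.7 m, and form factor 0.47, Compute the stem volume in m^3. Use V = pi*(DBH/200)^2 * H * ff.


Formula: V = pi * (DBH/200)^2 * H * ff
Radius = DBH/200 = 58.5/200 = 0.2925 m
Radius^2 = 0.2925^2 = 0.08555625 m^2
V = pi * 0.08555625 * 12.7 * 0.47
V = 1.604 m^3

1.604


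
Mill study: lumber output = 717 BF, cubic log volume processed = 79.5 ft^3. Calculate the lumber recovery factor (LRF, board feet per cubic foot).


Formula: LRF = Lumber Output (BF) / Log Input (ft^3)
LRF = 717 BF / 79.5 ft^3
LRF = 9.02 BF/ft^3

9.02


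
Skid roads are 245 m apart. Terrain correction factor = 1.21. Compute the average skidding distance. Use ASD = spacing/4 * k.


Formula: ASD = (spacing / 4) * correction
Uncorrected distance = spacing / 4 = 245 / 4 = 61.25 m
ASD = 61.25 * 1.21 = 74 m

74


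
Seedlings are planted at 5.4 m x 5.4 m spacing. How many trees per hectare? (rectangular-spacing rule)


Formula: TPH = 10000 m^2/ha / (spacing_x * spacing_y)
Area per tree = 5.4 m * 5.4 m = 29.16 m^2
TPH = 10000 / 29.16 = 343 trees/ha

343


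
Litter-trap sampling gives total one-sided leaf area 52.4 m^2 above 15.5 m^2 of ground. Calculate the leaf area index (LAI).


Formula: LAI = total leaf area / ground area  (dimensionless)
LAI = 52.4 m^2 / 15.5 m^2
LAI = 3.38

3.38


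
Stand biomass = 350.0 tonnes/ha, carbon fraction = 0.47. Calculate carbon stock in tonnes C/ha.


Formula: Carbon Stock = Biomass * Carbon Fraction
C = 350.0 t/ha * 0.47
C = 164.5 t C/ha

164.5


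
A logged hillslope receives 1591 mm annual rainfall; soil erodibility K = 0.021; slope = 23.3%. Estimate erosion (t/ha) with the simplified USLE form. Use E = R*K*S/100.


Formula: E = R * K * S / 100  (simplified USLE)
R * K = 1591 * 0.021 = 33.411
E = 33.411 * 23.3 / 100 = 7.78 t/ha

7.78


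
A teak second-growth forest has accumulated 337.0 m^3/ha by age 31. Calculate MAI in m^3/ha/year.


Formula: MAI = Total Volume / Stand Age
MAI = 337.0 m^3/ha / 31 years
MAI = 10.87 m^3/ha/year

10.87


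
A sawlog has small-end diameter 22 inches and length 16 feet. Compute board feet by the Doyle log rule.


Doyle: BF = (D - 4)^2 * L / 16
Adjusted diameter = 22 - 4 = 18 in
(D-4)^2 = 18^2 = 324
BF = 324 * 16 / 16 = 324 BF

324


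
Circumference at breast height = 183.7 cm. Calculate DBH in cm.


Formula: DBH = C / pi
DBH = 183.7 / pi
pi = 3.14159...
DBH = 58.5 cm

58.5


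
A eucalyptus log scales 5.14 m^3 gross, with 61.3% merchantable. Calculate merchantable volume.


Formula: MV = V_total * (merchantable_pct / 100)
Merchantable fraction = 61.3% / 100 = 0.613
MV = 5.14 m^3 * 0.613 = 3.151 m^3

3.151


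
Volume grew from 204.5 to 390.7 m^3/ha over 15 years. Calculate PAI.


Formula: PAI = (V_T2 - V_T1) / (T2 - T1)
Volume increment = 390.7 - 204.5 = 186.2 m^3/ha
PAI = 186.2 / 15 = 12.41 m^3/ha/year

12.41


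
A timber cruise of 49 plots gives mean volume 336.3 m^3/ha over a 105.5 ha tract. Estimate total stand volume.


Formula: Total Volume = Mean Volume per ha * Total Area
Total Volume = 336.3 m^3/ha * 105.5 ha
Total Volume = 35480 m^3

35480


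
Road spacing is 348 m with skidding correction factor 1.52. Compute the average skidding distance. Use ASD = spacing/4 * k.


Formula: ASD = (spacing / 4) * correction
Uncorrected distance = spacing / 4 = 348 / 4 = 87 m
ASD = 87 * 1.52 = 132 m

132


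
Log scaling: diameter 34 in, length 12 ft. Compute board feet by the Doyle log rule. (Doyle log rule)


Doyle: BF = (D - 4)^2 * L / 16
Adjusted diameter = 34 - 4 = 30 in
(D-4)^2 = 30^2 = 900
BF = 900 * 12 / 16 = 675 BF

675


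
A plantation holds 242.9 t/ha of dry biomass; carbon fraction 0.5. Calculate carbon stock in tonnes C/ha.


Formula: Carbon Stock = Biomass * Carbon Fraction
C = 242.9 t/ha * 0.5
C = 121.5 t C/ha

121.5


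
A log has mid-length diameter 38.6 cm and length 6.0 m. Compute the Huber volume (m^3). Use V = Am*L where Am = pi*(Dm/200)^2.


Huber: V = Am * L,  Am = pi*(Dm/200)^2
Am = pi*(38.6/200)^2 = 0.117021 m^2
V = 0.117021*6.0 = 0.7021 m^3

0.7021


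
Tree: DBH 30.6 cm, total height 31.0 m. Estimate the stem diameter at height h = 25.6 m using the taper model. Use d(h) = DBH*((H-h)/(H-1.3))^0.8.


Taper: d(h) = DBH * ((H - h) / (H - 1.3))^0.8
Numerator = H - h = 31.0 - 25.6 = 5.4 m
Denominator = H - 1.3 = 31.0 - 1.3 = 29.7 m
Ratio = 5.4 / 29.7 = 0.18182
d = 30.6 * 0.18182^0.8 = 7.8 cm

7.8


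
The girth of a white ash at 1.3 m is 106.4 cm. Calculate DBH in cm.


Formula: DBH = C / pi
DBH = 106.4 / pi
pi = 3.14159...
DBH = 33.9 cm

33.9


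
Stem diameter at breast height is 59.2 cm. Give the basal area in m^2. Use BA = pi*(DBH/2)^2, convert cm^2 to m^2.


Formula: BA = pi * (DBH/2)^2 / 10000  (cm^2 to m^2)
Radius = DBH/2 = 59.2/2 = 29.6 cm
BA = pi * 29.6^2 / 10000
   = 2752.5378 cm^2 / 10000
   = 0.2753 m^2

0.2753


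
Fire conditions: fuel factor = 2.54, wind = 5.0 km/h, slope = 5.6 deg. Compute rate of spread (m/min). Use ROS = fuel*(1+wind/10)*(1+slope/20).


Formula: ROS = fuel * (1 + wind/10) * (1 + slope/20)
Wind factor = 1 + 5.0/10 = 1.5
Slope factor = 1 + 5.6/20 = 1.28
ROS = 2.54 * 1.5 * 1.28 = 4.88 m/min

4.88


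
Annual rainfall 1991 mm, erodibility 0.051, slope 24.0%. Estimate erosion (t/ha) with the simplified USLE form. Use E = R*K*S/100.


Formula: E = R * K * S / 100  (simplified USLE)
R * K = 1991 * 0.051 = 101.541
E = 101.541 * 24.0 / 100 = 24.37 t/ha

24.37
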